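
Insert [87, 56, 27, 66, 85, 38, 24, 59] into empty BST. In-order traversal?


Insert 87: root
Insert 56: L from 87
Insert 27: L from 87 -> L from 56
Insert 66: L from 87 -> R from 56
Insert 85: L from 87 -> R from 56 -> R from 66
Insert 38: L from 87 -> L from 56 -> R from 27
Insert 24: L from 87 -> L from 56 -> L from 27
Insert 59: L from 87 -> R from 56 -> L from 66

In-order: [24, 27, 38, 56, 59, 66, 85, 87]


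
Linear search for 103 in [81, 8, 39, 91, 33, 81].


i=0: 81!=103
i=1: 8!=103
i=2: 39!=103
i=3: 91!=103
i=4: 33!=103
i=5: 81!=103

Not found, 6 comps


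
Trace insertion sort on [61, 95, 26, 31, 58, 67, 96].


Initial: [61, 95, 26, 31, 58, 67, 96]
Insert 95: [61, 95, 26, 31, 58, 67, 96]
Insert 26: [26, 61, 95, 31, 58, 67, 96]
Insert 31: [26, 31, 61, 95, 58, 67, 96]
Insert 58: [26, 31, 58, 61, 95, 67, 96]
Insert 67: [26, 31, 58, 61, 67, 95, 96]
Insert 96: [26, 31, 58, 61, 67, 95, 96]

Sorted: [26, 31, 58, 61, 67, 95, 96]


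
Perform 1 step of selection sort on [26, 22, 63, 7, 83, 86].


Initial: [26, 22, 63, 7, 83, 86]
Step 1: min=7 at 3
  Swap: [7, 22, 63, 26, 83, 86]

After 1 step: [7, 22, 63, 26, 83, 86]


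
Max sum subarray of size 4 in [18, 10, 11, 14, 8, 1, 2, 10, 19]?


[0:4]: 53
[1:5]: 43
[2:6]: 34
[3:7]: 25
[4:8]: 21
[5:9]: 32

Max: 53 at [0:4]


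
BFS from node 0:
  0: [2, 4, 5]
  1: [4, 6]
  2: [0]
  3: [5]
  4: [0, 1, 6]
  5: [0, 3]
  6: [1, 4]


Visit 0, enqueue [2, 4, 5]
Visit 2, enqueue []
Visit 4, enqueue [1, 6]
Visit 5, enqueue [3]
Visit 1, enqueue []
Visit 6, enqueue []
Visit 3, enqueue []

BFS order: [0, 2, 4, 5, 1, 6, 3]


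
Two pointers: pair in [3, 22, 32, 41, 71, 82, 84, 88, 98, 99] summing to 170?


lo=0(3)+hi=9(99)=102
lo=1(22)+hi=9(99)=121
lo=2(32)+hi=9(99)=131
lo=3(41)+hi=9(99)=140
lo=4(71)+hi=9(99)=170

Yes: 71+99=170


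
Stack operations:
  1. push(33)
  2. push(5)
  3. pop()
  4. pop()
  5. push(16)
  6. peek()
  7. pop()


push(33) -> [33]
push(5) -> [33, 5]
pop()->5, [33]
pop()->33, []
push(16) -> [16]
peek()->16
pop()->16, []

Final stack: []


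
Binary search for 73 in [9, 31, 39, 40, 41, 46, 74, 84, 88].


Step 1: lo=0, hi=8, mid=4, val=41
Step 2: lo=5, hi=8, mid=6, val=74
Step 3: lo=5, hi=5, mid=5, val=46

Not found


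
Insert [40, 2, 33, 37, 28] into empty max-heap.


Insert 40: [40]
Insert 2: [40, 2]
Insert 33: [40, 2, 33]
Insert 37: [40, 37, 33, 2]
Insert 28: [40, 37, 33, 2, 28]

Final heap: [40, 37, 33, 2, 28]


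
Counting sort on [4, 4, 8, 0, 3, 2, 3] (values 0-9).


Input: [4, 4, 8, 0, 3, 2, 3]
Counts: [1, 0, 1, 2, 2, 0, 0, 0, 1, 0]

Sorted: [0, 2, 3, 3, 4, 4, 8]


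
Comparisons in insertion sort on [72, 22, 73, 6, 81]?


Algorithm: insertion sort
Input: [72, 22, 73, 6, 81]
Sorted: [6, 22, 72, 73, 81]

6


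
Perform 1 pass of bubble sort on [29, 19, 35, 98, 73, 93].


Initial: [29, 19, 35, 98, 73, 93]
Pass 1: [19, 29, 35, 73, 93, 98] (3 swaps)

After 1 pass: [19, 29, 35, 73, 93, 98]


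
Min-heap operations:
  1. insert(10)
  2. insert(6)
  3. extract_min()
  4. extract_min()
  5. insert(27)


insert(10) -> [10]
insert(6) -> [6, 10]
extract_min()->6, [10]
extract_min()->10, []
insert(27) -> [27]

Final heap: [27]


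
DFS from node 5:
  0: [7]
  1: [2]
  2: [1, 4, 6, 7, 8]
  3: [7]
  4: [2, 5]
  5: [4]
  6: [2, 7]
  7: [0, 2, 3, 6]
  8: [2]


Visit 5, push [4]
Visit 4, push [2]
Visit 2, push [8, 7, 6, 1]
Visit 1, push []
Visit 6, push [7]
Visit 7, push [3, 0]
Visit 0, push []
Visit 3, push []
Visit 8, push []

DFS order: [5, 4, 2, 1, 6, 7, 0, 3, 8]


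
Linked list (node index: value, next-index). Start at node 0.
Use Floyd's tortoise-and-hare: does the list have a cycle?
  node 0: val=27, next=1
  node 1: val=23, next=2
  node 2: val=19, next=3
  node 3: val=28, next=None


Floyd's tortoise (slow, +1) and hare (fast, +2):
  init: slow=0, fast=0
  step 1: slow=1, fast=2
  step 2: fast 2->3->None, no cycle

Cycle: no


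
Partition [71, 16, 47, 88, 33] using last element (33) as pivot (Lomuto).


Pivot: 33
  16 <= 33: swap -> [16, 71, 47, 88, 33]
Place pivot at 1: [16, 33, 47, 88, 71]

Partitioned: [16, 33, 47, 88, 71]


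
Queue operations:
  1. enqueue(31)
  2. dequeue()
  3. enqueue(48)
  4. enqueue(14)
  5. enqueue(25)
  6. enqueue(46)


enqueue(31) -> [31]
dequeue()->31, []
enqueue(48) -> [48]
enqueue(14) -> [48, 14]
enqueue(25) -> [48, 14, 25]
enqueue(46) -> [48, 14, 25, 46]

Final queue: [48, 14, 25, 46]


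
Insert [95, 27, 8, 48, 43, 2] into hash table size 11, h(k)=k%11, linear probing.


Insert 95: h=7 -> slot 7
Insert 27: h=5 -> slot 5
Insert 8: h=8 -> slot 8
Insert 48: h=4 -> slot 4
Insert 43: h=10 -> slot 10
Insert 2: h=2 -> slot 2

Table: [None, None, 2, None, 48, 27, None, 95, 8, None, 43]


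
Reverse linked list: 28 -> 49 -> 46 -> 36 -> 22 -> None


Step 1: curr=28, set curr.next=prev(None) | reversed so far: 28
Step 2: curr=49, set curr.next=prev(28) | reversed so far: 49 -> 28
Step 3: curr=46, set curr.next=prev(49) | reversed so far: 46 -> 49 -> 28
Step 4: curr=36, set curr.next=prev(46) | reversed so far: 36 -> 46 -> 49 -> 28
Step 5: curr=22, set curr.next=prev(36) | reversed so far: 22 -> 36 -> 46 -> 49 -> 28

22 -> 36 -> 46 -> 49 -> 28 -> None


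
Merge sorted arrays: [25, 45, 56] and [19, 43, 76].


Take 19 from B
Take 25 from A
Take 43 from B
Take 45 from A
Take 56 from A

Merged: [19, 25, 43, 45, 56, 76]


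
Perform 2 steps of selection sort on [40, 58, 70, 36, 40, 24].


Initial: [40, 58, 70, 36, 40, 24]
Step 1: min=24 at 5
  Swap: [24, 58, 70, 36, 40, 40]
Step 2: min=36 at 3
  Swap: [24, 36, 70, 58, 40, 40]

After 2 steps: [24, 36, 70, 58, 40, 40]


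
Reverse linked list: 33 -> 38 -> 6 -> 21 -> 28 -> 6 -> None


Step 1: curr=33, set curr.next=prev(None) | reversed so far: 33
Step 2: curr=38, set curr.next=prev(33) | reversed so far: 38 -> 33
Step 3: curr=6, set curr.next=prev(38) | reversed so far: 6 -> 38 -> 33
Step 4: curr=21, set curr.next=prev(6) | reversed so far: 21 -> 6 -> 38 -> 33
Step 5: curr=28, set curr.next=prev(21) | reversed so far: 28 -> 21 -> 6 -> 38 -> 33
Step 6: curr=6, set curr.next=prev(28) | reversed so far: 6 -> 28 -> 21 -> 6 -> 38 -> 33

6 -> 28 -> 21 -> 6 -> 38 -> 33 -> None


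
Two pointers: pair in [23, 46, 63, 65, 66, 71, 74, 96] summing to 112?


lo=0(23)+hi=7(96)=119
lo=0(23)+hi=6(74)=97
lo=1(46)+hi=6(74)=120
lo=1(46)+hi=5(71)=117
lo=1(46)+hi=4(66)=112

Yes: 46+66=112


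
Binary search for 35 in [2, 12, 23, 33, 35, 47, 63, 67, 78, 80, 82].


Step 1: lo=0, hi=10, mid=5, val=47
Step 2: lo=0, hi=4, mid=2, val=23
Step 3: lo=3, hi=4, mid=3, val=33
Step 4: lo=4, hi=4, mid=4, val=35

Found at index 4


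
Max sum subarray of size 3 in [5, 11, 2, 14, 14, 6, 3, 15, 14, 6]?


[0:3]: 18
[1:4]: 27
[2:5]: 30
[3:6]: 34
[4:7]: 23
[5:8]: 24
[6:9]: 32
[7:10]: 35

Max: 35 at [7:10]


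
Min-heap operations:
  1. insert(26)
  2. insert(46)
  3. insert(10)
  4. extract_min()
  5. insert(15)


insert(26) -> [26]
insert(46) -> [26, 46]
insert(10) -> [10, 46, 26]
extract_min()->10, [26, 46]
insert(15) -> [15, 46, 26]

Final heap: [15, 46, 26]


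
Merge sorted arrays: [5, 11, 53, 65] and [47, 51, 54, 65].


Take 5 from A
Take 11 from A
Take 47 from B
Take 51 from B
Take 53 from A
Take 54 from B
Take 65 from A

Merged: [5, 11, 47, 51, 53, 54, 65, 65]


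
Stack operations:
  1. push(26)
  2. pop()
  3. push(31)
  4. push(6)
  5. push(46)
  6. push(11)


push(26) -> [26]
pop()->26, []
push(31) -> [31]
push(6) -> [31, 6]
push(46) -> [31, 6, 46]
push(11) -> [31, 6, 46, 11]

Final stack: [31, 6, 46, 11]


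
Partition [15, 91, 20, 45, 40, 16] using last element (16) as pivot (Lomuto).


Pivot: 16
  15 <= 16: advance i (no swap)
Place pivot at 1: [15, 16, 20, 45, 40, 91]

Partitioned: [15, 16, 20, 45, 40, 91]


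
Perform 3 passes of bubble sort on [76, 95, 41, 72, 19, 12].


Initial: [76, 95, 41, 72, 19, 12]
Pass 1: [76, 41, 72, 19, 12, 95] (4 swaps)
Pass 2: [41, 72, 19, 12, 76, 95] (4 swaps)
Pass 3: [41, 19, 12, 72, 76, 95] (2 swaps)

After 3 passes: [41, 19, 12, 72, 76, 95]


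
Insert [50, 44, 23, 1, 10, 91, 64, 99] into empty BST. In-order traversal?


Insert 50: root
Insert 44: L from 50
Insert 23: L from 50 -> L from 44
Insert 1: L from 50 -> L from 44 -> L from 23
Insert 10: L from 50 -> L from 44 -> L from 23 -> R from 1
Insert 91: R from 50
Insert 64: R from 50 -> L from 91
Insert 99: R from 50 -> R from 91

In-order: [1, 10, 23, 44, 50, 64, 91, 99]


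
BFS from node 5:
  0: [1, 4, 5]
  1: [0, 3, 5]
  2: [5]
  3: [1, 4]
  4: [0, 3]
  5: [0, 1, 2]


Visit 5, enqueue [0, 1, 2]
Visit 0, enqueue [4]
Visit 1, enqueue [3]
Visit 2, enqueue []
Visit 4, enqueue []
Visit 3, enqueue []

BFS order: [5, 0, 1, 2, 4, 3]


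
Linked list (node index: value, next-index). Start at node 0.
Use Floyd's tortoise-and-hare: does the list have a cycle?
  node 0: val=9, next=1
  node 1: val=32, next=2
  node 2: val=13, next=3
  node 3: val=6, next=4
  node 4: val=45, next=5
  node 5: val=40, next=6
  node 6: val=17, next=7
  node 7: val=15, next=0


Floyd's tortoise (slow, +1) and hare (fast, +2):
  init: slow=0, fast=0
  step 1: slow=1, fast=2
  step 2: slow=2, fast=4
  step 3: slow=3, fast=6
  step 4: slow=4, fast=0
  step 5: slow=5, fast=2
  step 6: slow=6, fast=4
  step 7: slow=7, fast=6
  step 8: slow=0, fast=0
  slow == fast at node 0: cycle detected

Cycle: yes


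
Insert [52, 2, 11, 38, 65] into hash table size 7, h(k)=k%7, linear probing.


Insert 52: h=3 -> slot 3
Insert 2: h=2 -> slot 2
Insert 11: h=4 -> slot 4
Insert 38: h=3, 2 probes -> slot 5
Insert 65: h=2, 4 probes -> slot 6

Table: [None, None, 2, 52, 11, 38, 65]


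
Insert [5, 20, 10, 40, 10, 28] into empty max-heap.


Insert 5: [5]
Insert 20: [20, 5]
Insert 10: [20, 5, 10]
Insert 40: [40, 20, 10, 5]
Insert 10: [40, 20, 10, 5, 10]
Insert 28: [40, 20, 28, 5, 10, 10]

Final heap: [40, 20, 28, 5, 10, 10]


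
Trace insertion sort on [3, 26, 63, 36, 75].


Initial: [3, 26, 63, 36, 75]
Insert 26: [3, 26, 63, 36, 75]
Insert 63: [3, 26, 63, 36, 75]
Insert 36: [3, 26, 36, 63, 75]
Insert 75: [3, 26, 36, 63, 75]

Sorted: [3, 26, 36, 63, 75]


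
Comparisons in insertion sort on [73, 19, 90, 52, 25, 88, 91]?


Algorithm: insertion sort
Input: [73, 19, 90, 52, 25, 88, 91]
Sorted: [19, 25, 52, 73, 88, 90, 91]

12


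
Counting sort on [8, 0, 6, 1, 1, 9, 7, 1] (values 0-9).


Input: [8, 0, 6, 1, 1, 9, 7, 1]
Counts: [1, 3, 0, 0, 0, 0, 1, 1, 1, 1]

Sorted: [0, 1, 1, 1, 6, 7, 8, 9]


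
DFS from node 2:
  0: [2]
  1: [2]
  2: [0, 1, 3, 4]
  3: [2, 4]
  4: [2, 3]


Visit 2, push [4, 3, 1, 0]
Visit 0, push []
Visit 1, push []
Visit 3, push [4]
Visit 4, push []

DFS order: [2, 0, 1, 3, 4]


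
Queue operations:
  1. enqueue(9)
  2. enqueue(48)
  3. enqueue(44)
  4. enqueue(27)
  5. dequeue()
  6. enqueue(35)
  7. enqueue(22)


enqueue(9) -> [9]
enqueue(48) -> [9, 48]
enqueue(44) -> [9, 48, 44]
enqueue(27) -> [9, 48, 44, 27]
dequeue()->9, [48, 44, 27]
enqueue(35) -> [48, 44, 27, 35]
enqueue(22) -> [48, 44, 27, 35, 22]

Final queue: [48, 44, 27, 35, 22]


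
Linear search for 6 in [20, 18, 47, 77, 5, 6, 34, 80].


i=0: 20!=6
i=1: 18!=6
i=2: 47!=6
i=3: 77!=6
i=4: 5!=6
i=5: 6==6 found!

Found at 5, 6 comps


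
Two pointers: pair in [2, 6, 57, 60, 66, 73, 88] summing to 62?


lo=0(2)+hi=6(88)=90
lo=0(2)+hi=5(73)=75
lo=0(2)+hi=4(66)=68
lo=0(2)+hi=3(60)=62

Yes: 2+60=62


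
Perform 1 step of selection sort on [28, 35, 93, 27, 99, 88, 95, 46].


Initial: [28, 35, 93, 27, 99, 88, 95, 46]
Step 1: min=27 at 3
  Swap: [27, 35, 93, 28, 99, 88, 95, 46]

After 1 step: [27, 35, 93, 28, 99, 88, 95, 46]


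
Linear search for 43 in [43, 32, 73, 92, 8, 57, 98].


i=0: 43==43 found!

Found at 0, 1 comps


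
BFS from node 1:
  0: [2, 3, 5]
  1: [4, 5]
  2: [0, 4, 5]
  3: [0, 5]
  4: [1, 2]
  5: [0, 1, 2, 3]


Visit 1, enqueue [4, 5]
Visit 4, enqueue [2]
Visit 5, enqueue [0, 3]
Visit 2, enqueue []
Visit 0, enqueue []
Visit 3, enqueue []

BFS order: [1, 4, 5, 2, 0, 3]


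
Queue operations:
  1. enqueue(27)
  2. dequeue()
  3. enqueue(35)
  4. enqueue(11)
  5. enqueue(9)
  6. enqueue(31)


enqueue(27) -> [27]
dequeue()->27, []
enqueue(35) -> [35]
enqueue(11) -> [35, 11]
enqueue(9) -> [35, 11, 9]
enqueue(31) -> [35, 11, 9, 31]

Final queue: [35, 11, 9, 31]


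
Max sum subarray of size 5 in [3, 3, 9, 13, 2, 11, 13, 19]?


[0:5]: 30
[1:6]: 38
[2:7]: 48
[3:8]: 58

Max: 58 at [3:8]


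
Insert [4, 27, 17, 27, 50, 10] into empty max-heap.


Insert 4: [4]
Insert 27: [27, 4]
Insert 17: [27, 4, 17]
Insert 27: [27, 27, 17, 4]
Insert 50: [50, 27, 17, 4, 27]
Insert 10: [50, 27, 17, 4, 27, 10]

Final heap: [50, 27, 17, 4, 27, 10]


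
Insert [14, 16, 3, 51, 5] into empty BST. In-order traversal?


Insert 14: root
Insert 16: R from 14
Insert 3: L from 14
Insert 51: R from 14 -> R from 16
Insert 5: L from 14 -> R from 3

In-order: [3, 5, 14, 16, 51]


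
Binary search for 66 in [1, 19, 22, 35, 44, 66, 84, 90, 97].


Step 1: lo=0, hi=8, mid=4, val=44
Step 2: lo=5, hi=8, mid=6, val=84
Step 3: lo=5, hi=5, mid=5, val=66

Found at index 5


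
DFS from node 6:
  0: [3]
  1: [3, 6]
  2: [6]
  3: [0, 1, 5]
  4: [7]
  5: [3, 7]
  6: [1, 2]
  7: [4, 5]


Visit 6, push [2, 1]
Visit 1, push [3]
Visit 3, push [5, 0]
Visit 0, push []
Visit 5, push [7]
Visit 7, push [4]
Visit 4, push []
Visit 2, push []

DFS order: [6, 1, 3, 0, 5, 7, 4, 2]


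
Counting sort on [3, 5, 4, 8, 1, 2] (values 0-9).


Input: [3, 5, 4, 8, 1, 2]
Counts: [0, 1, 1, 1, 1, 1, 0, 0, 1, 0]

Sorted: [1, 2, 3, 4, 5, 8]


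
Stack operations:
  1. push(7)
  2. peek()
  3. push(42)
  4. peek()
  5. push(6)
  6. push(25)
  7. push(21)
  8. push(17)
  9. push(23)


push(7) -> [7]
peek()->7
push(42) -> [7, 42]
peek()->42
push(6) -> [7, 42, 6]
push(25) -> [7, 42, 6, 25]
push(21) -> [7, 42, 6, 25, 21]
push(17) -> [7, 42, 6, 25, 21, 17]
push(23) -> [7, 42, 6, 25, 21, 17, 23]

Final stack: [7, 42, 6, 25, 21, 17, 23]


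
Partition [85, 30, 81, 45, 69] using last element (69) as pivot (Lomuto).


Pivot: 69
  30 <= 69: swap -> [30, 85, 81, 45, 69]
  45 <= 69: swap -> [30, 45, 81, 85, 69]
Place pivot at 2: [30, 45, 69, 85, 81]

Partitioned: [30, 45, 69, 85, 81]


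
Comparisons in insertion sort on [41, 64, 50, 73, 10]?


Algorithm: insertion sort
Input: [41, 64, 50, 73, 10]
Sorted: [10, 41, 50, 64, 73]

8


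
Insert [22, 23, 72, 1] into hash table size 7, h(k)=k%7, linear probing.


Insert 22: h=1 -> slot 1
Insert 23: h=2 -> slot 2
Insert 72: h=2, 1 probes -> slot 3
Insert 1: h=1, 3 probes -> slot 4

Table: [None, 22, 23, 72, 1, None, None]


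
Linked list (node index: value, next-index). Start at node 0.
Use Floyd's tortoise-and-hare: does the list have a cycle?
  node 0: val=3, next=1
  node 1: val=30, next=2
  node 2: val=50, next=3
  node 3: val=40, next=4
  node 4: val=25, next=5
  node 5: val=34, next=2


Floyd's tortoise (slow, +1) and hare (fast, +2):
  init: slow=0, fast=0
  step 1: slow=1, fast=2
  step 2: slow=2, fast=4
  step 3: slow=3, fast=2
  step 4: slow=4, fast=4
  slow == fast at node 4: cycle detected

Cycle: yes


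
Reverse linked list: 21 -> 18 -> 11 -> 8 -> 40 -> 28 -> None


Step 1: curr=21, set curr.next=prev(None) | reversed so far: 21
Step 2: curr=18, set curr.next=prev(21) | reversed so far: 18 -> 21
Step 3: curr=11, set curr.next=prev(18) | reversed so far: 11 -> 18 -> 21
Step 4: curr=8, set curr.next=prev(11) | reversed so far: 8 -> 11 -> 18 -> 21
Step 5: curr=40, set curr.next=prev(8) | reversed so far: 40 -> 8 -> 11 -> 18 -> 21
Step 6: curr=28, set curr.next=prev(40) | reversed so far: 28 -> 40 -> 8 -> 11 -> 18 -> 21

28 -> 40 -> 8 -> 11 -> 18 -> 21 -> None


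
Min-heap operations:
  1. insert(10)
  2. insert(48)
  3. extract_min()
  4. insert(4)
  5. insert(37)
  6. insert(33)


insert(10) -> [10]
insert(48) -> [10, 48]
extract_min()->10, [48]
insert(4) -> [4, 48]
insert(37) -> [4, 48, 37]
insert(33) -> [4, 33, 37, 48]

Final heap: [4, 33, 37, 48]


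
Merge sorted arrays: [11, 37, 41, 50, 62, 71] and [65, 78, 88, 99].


Take 11 from A
Take 37 from A
Take 41 from A
Take 50 from A
Take 62 from A
Take 65 from B
Take 71 from A

Merged: [11, 37, 41, 50, 62, 65, 71, 78, 88, 99]


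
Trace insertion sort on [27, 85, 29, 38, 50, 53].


Initial: [27, 85, 29, 38, 50, 53]
Insert 85: [27, 85, 29, 38, 50, 53]
Insert 29: [27, 29, 85, 38, 50, 53]
Insert 38: [27, 29, 38, 85, 50, 53]
Insert 50: [27, 29, 38, 50, 85, 53]
Insert 53: [27, 29, 38, 50, 53, 85]

Sorted: [27, 29, 38, 50, 53, 85]


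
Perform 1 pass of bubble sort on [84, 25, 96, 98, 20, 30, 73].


Initial: [84, 25, 96, 98, 20, 30, 73]
Pass 1: [25, 84, 96, 20, 30, 73, 98] (4 swaps)

After 1 pass: [25, 84, 96, 20, 30, 73, 98]


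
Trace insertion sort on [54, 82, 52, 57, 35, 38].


Initial: [54, 82, 52, 57, 35, 38]
Insert 82: [54, 82, 52, 57, 35, 38]
Insert 52: [52, 54, 82, 57, 35, 38]
Insert 57: [52, 54, 57, 82, 35, 38]
Insert 35: [35, 52, 54, 57, 82, 38]
Insert 38: [35, 38, 52, 54, 57, 82]

Sorted: [35, 38, 52, 54, 57, 82]


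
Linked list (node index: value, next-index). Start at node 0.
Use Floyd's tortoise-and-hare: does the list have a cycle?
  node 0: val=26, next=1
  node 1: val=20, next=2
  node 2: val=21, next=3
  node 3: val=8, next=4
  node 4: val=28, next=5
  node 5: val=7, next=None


Floyd's tortoise (slow, +1) and hare (fast, +2):
  init: slow=0, fast=0
  step 1: slow=1, fast=2
  step 2: slow=2, fast=4
  step 3: fast 4->5->None, no cycle

Cycle: no


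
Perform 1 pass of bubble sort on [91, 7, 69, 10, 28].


Initial: [91, 7, 69, 10, 28]
Pass 1: [7, 69, 10, 28, 91] (4 swaps)

After 1 pass: [7, 69, 10, 28, 91]


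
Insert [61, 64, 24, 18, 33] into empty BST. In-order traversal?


Insert 61: root
Insert 64: R from 61
Insert 24: L from 61
Insert 18: L from 61 -> L from 24
Insert 33: L from 61 -> R from 24

In-order: [18, 24, 33, 61, 64]


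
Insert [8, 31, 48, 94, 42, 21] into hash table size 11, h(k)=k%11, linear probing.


Insert 8: h=8 -> slot 8
Insert 31: h=9 -> slot 9
Insert 48: h=4 -> slot 4
Insert 94: h=6 -> slot 6
Insert 42: h=9, 1 probes -> slot 10
Insert 21: h=10, 1 probes -> slot 0

Table: [21, None, None, None, 48, None, 94, None, 8, 31, 42]


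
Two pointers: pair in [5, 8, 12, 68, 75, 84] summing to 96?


lo=0(5)+hi=5(84)=89
lo=1(8)+hi=5(84)=92
lo=2(12)+hi=5(84)=96

Yes: 12+84=96


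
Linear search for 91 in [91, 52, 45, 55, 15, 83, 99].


i=0: 91==91 found!

Found at 0, 1 comps


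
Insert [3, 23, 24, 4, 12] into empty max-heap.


Insert 3: [3]
Insert 23: [23, 3]
Insert 24: [24, 3, 23]
Insert 4: [24, 4, 23, 3]
Insert 12: [24, 12, 23, 3, 4]

Final heap: [24, 12, 23, 3, 4]


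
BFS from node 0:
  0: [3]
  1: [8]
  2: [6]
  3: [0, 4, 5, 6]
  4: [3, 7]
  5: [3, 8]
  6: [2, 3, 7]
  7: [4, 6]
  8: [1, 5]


Visit 0, enqueue [3]
Visit 3, enqueue [4, 5, 6]
Visit 4, enqueue [7]
Visit 5, enqueue [8]
Visit 6, enqueue [2]
Visit 7, enqueue []
Visit 8, enqueue [1]
Visit 2, enqueue []
Visit 1, enqueue []

BFS order: [0, 3, 4, 5, 6, 7, 8, 2, 1]


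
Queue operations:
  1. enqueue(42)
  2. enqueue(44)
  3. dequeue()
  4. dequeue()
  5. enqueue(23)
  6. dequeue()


enqueue(42) -> [42]
enqueue(44) -> [42, 44]
dequeue()->42, [44]
dequeue()->44, []
enqueue(23) -> [23]
dequeue()->23, []

Final queue: []


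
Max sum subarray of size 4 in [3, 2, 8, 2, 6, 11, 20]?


[0:4]: 15
[1:5]: 18
[2:6]: 27
[3:7]: 39

Max: 39 at [3:7]


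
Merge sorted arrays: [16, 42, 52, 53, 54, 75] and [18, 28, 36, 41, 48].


Take 16 from A
Take 18 from B
Take 28 from B
Take 36 from B
Take 41 from B
Take 42 from A
Take 48 from B

Merged: [16, 18, 28, 36, 41, 42, 48, 52, 53, 54, 75]


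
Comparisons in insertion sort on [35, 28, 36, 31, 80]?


Algorithm: insertion sort
Input: [35, 28, 36, 31, 80]
Sorted: [28, 31, 35, 36, 80]

6


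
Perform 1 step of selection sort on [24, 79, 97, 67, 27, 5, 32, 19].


Initial: [24, 79, 97, 67, 27, 5, 32, 19]
Step 1: min=5 at 5
  Swap: [5, 79, 97, 67, 27, 24, 32, 19]

After 1 step: [5, 79, 97, 67, 27, 24, 32, 19]


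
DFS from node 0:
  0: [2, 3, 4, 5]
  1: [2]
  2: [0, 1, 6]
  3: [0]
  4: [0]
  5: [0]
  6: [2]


Visit 0, push [5, 4, 3, 2]
Visit 2, push [6, 1]
Visit 1, push []
Visit 6, push []
Visit 3, push []
Visit 4, push []
Visit 5, push []

DFS order: [0, 2, 1, 6, 3, 4, 5]


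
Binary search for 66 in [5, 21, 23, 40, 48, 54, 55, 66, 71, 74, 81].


Step 1: lo=0, hi=10, mid=5, val=54
Step 2: lo=6, hi=10, mid=8, val=71
Step 3: lo=6, hi=7, mid=6, val=55
Step 4: lo=7, hi=7, mid=7, val=66

Found at index 7


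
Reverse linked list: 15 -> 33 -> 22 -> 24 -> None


Step 1: curr=15, set curr.next=prev(None) | reversed so far: 15
Step 2: curr=33, set curr.next=prev(15) | reversed so far: 33 -> 15
Step 3: curr=22, set curr.next=prev(33) | reversed so far: 22 -> 33 -> 15
Step 4: curr=24, set curr.next=prev(22) | reversed so far: 24 -> 22 -> 33 -> 15

24 -> 22 -> 33 -> 15 -> None


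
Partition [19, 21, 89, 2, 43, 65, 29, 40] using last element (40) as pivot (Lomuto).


Pivot: 40
  19 <= 40: advance i (no swap)
  21 <= 40: advance i (no swap)
  2 <= 40: swap -> [19, 21, 2, 89, 43, 65, 29, 40]
  29 <= 40: swap -> [19, 21, 2, 29, 43, 65, 89, 40]
Place pivot at 4: [19, 21, 2, 29, 40, 65, 89, 43]

Partitioned: [19, 21, 2, 29, 40, 65, 89, 43]


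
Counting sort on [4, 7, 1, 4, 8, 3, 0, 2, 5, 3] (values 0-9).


Input: [4, 7, 1, 4, 8, 3, 0, 2, 5, 3]
Counts: [1, 1, 1, 2, 2, 1, 0, 1, 1, 0]

Sorted: [0, 1, 2, 3, 3, 4, 4, 5, 7, 8]


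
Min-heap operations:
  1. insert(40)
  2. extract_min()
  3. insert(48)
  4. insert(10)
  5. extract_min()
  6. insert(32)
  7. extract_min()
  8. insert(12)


insert(40) -> [40]
extract_min()->40, []
insert(48) -> [48]
insert(10) -> [10, 48]
extract_min()->10, [48]
insert(32) -> [32, 48]
extract_min()->32, [48]
insert(12) -> [12, 48]

Final heap: [12, 48]


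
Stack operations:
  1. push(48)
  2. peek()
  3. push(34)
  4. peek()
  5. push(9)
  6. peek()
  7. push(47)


push(48) -> [48]
peek()->48
push(34) -> [48, 34]
peek()->34
push(9) -> [48, 34, 9]
peek()->9
push(47) -> [48, 34, 9, 47]

Final stack: [48, 34, 9, 47]


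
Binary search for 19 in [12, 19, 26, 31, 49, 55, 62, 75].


Step 1: lo=0, hi=7, mid=3, val=31
Step 2: lo=0, hi=2, mid=1, val=19

Found at index 1


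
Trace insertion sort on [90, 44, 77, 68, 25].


Initial: [90, 44, 77, 68, 25]
Insert 44: [44, 90, 77, 68, 25]
Insert 77: [44, 77, 90, 68, 25]
Insert 68: [44, 68, 77, 90, 25]
Insert 25: [25, 44, 68, 77, 90]

Sorted: [25, 44, 68, 77, 90]


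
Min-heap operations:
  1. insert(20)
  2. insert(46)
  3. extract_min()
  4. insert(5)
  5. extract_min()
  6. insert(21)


insert(20) -> [20]
insert(46) -> [20, 46]
extract_min()->20, [46]
insert(5) -> [5, 46]
extract_min()->5, [46]
insert(21) -> [21, 46]

Final heap: [21, 46]


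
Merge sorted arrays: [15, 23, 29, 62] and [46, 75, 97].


Take 15 from A
Take 23 from A
Take 29 from A
Take 46 from B
Take 62 from A

Merged: [15, 23, 29, 46, 62, 75, 97]


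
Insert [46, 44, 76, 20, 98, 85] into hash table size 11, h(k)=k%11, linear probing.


Insert 46: h=2 -> slot 2
Insert 44: h=0 -> slot 0
Insert 76: h=10 -> slot 10
Insert 20: h=9 -> slot 9
Insert 98: h=10, 2 probes -> slot 1
Insert 85: h=8 -> slot 8

Table: [44, 98, 46, None, None, None, None, None, 85, 20, 76]


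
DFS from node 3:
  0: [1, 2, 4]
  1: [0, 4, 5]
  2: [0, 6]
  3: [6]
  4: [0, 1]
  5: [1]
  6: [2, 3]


Visit 3, push [6]
Visit 6, push [2]
Visit 2, push [0]
Visit 0, push [4, 1]
Visit 1, push [5, 4]
Visit 4, push []
Visit 5, push []

DFS order: [3, 6, 2, 0, 1, 4, 5]


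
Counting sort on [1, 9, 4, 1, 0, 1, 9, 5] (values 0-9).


Input: [1, 9, 4, 1, 0, 1, 9, 5]
Counts: [1, 3, 0, 0, 1, 1, 0, 0, 0, 2]

Sorted: [0, 1, 1, 1, 4, 5, 9, 9]


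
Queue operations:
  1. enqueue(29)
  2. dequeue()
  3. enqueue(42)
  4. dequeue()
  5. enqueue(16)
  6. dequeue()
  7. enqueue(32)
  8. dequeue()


enqueue(29) -> [29]
dequeue()->29, []
enqueue(42) -> [42]
dequeue()->42, []
enqueue(16) -> [16]
dequeue()->16, []
enqueue(32) -> [32]
dequeue()->32, []

Final queue: []


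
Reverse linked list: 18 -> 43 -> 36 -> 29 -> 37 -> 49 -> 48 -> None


Step 1: curr=18, set curr.next=prev(None) | reversed so far: 18
Step 2: curr=43, set curr.next=prev(18) | reversed so far: 43 -> 18
Step 3: curr=36, set curr.next=prev(43) | reversed so far: 36 -> 43 -> 18
Step 4: curr=29, set curr.next=prev(36) | reversed so far: 29 -> 36 -> 43 -> 18
Step 5: curr=37, set curr.next=prev(29) | reversed so far: 37 -> 29 -> 36 -> 43 -> 18
Step 6: curr=49, set curr.next=prev(37) | reversed so far: 49 -> 37 -> 29 -> 36 -> 43 -> 18
Step 7: curr=48, set curr.next=prev(49) | reversed so far: 48 -> 49 -> 37 -> 29 -> 36 -> 43 -> 18

48 -> 49 -> 37 -> 29 -> 36 -> 43 -> 18 -> None


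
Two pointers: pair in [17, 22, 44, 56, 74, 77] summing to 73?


lo=0(17)+hi=5(77)=94
lo=0(17)+hi=4(74)=91
lo=0(17)+hi=3(56)=73

Yes: 17+56=73


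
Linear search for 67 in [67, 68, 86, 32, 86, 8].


i=0: 67==67 found!

Found at 0, 1 comps


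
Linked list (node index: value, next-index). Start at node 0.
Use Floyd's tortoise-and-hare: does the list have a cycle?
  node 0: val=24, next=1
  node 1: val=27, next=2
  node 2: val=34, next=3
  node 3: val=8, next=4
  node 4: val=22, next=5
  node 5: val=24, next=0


Floyd's tortoise (slow, +1) and hare (fast, +2):
  init: slow=0, fast=0
  step 1: slow=1, fast=2
  step 2: slow=2, fast=4
  step 3: slow=3, fast=0
  step 4: slow=4, fast=2
  step 5: slow=5, fast=4
  step 6: slow=0, fast=0
  slow == fast at node 0: cycle detected

Cycle: yes


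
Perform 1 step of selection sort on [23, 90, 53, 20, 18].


Initial: [23, 90, 53, 20, 18]
Step 1: min=18 at 4
  Swap: [18, 90, 53, 20, 23]

After 1 step: [18, 90, 53, 20, 23]


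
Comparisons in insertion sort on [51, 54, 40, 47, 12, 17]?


Algorithm: insertion sort
Input: [51, 54, 40, 47, 12, 17]
Sorted: [12, 17, 40, 47, 51, 54]

15


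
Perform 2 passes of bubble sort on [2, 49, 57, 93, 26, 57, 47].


Initial: [2, 49, 57, 93, 26, 57, 47]
Pass 1: [2, 49, 57, 26, 57, 47, 93] (3 swaps)
Pass 2: [2, 49, 26, 57, 47, 57, 93] (2 swaps)

After 2 passes: [2, 49, 26, 57, 47, 57, 93]


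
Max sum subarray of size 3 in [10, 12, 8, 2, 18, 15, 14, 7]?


[0:3]: 30
[1:4]: 22
[2:5]: 28
[3:6]: 35
[4:7]: 47
[5:8]: 36

Max: 47 at [4:7]


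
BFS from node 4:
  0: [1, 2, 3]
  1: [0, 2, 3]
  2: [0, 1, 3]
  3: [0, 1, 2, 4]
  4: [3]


Visit 4, enqueue [3]
Visit 3, enqueue [0, 1, 2]
Visit 0, enqueue []
Visit 1, enqueue []
Visit 2, enqueue []

BFS order: [4, 3, 0, 1, 2]


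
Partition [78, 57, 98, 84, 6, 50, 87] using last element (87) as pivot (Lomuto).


Pivot: 87
  78 <= 87: advance i (no swap)
  57 <= 87: advance i (no swap)
  84 <= 87: swap -> [78, 57, 84, 98, 6, 50, 87]
  6 <= 87: swap -> [78, 57, 84, 6, 98, 50, 87]
  50 <= 87: swap -> [78, 57, 84, 6, 50, 98, 87]
Place pivot at 5: [78, 57, 84, 6, 50, 87, 98]

Partitioned: [78, 57, 84, 6, 50, 87, 98]


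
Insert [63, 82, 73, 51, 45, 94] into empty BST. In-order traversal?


Insert 63: root
Insert 82: R from 63
Insert 73: R from 63 -> L from 82
Insert 51: L from 63
Insert 45: L from 63 -> L from 51
Insert 94: R from 63 -> R from 82

In-order: [45, 51, 63, 73, 82, 94]


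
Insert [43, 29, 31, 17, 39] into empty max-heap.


Insert 43: [43]
Insert 29: [43, 29]
Insert 31: [43, 29, 31]
Insert 17: [43, 29, 31, 17]
Insert 39: [43, 39, 31, 17, 29]

Final heap: [43, 39, 31, 17, 29]


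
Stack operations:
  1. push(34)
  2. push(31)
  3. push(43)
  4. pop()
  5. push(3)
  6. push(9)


push(34) -> [34]
push(31) -> [34, 31]
push(43) -> [34, 31, 43]
pop()->43, [34, 31]
push(3) -> [34, 31, 3]
push(9) -> [34, 31, 3, 9]

Final stack: [34, 31, 3, 9]


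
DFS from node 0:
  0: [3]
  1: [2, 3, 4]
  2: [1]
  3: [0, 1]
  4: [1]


Visit 0, push [3]
Visit 3, push [1]
Visit 1, push [4, 2]
Visit 2, push []
Visit 4, push []

DFS order: [0, 3, 1, 2, 4]


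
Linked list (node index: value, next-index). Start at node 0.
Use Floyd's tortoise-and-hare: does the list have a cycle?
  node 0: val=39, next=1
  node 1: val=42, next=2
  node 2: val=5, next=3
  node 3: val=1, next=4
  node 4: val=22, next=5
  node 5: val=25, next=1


Floyd's tortoise (slow, +1) and hare (fast, +2):
  init: slow=0, fast=0
  step 1: slow=1, fast=2
  step 2: slow=2, fast=4
  step 3: slow=3, fast=1
  step 4: slow=4, fast=3
  step 5: slow=5, fast=5
  slow == fast at node 5: cycle detected

Cycle: yes


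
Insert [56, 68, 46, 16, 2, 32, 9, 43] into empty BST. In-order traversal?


Insert 56: root
Insert 68: R from 56
Insert 46: L from 56
Insert 16: L from 56 -> L from 46
Insert 2: L from 56 -> L from 46 -> L from 16
Insert 32: L from 56 -> L from 46 -> R from 16
Insert 9: L from 56 -> L from 46 -> L from 16 -> R from 2
Insert 43: L from 56 -> L from 46 -> R from 16 -> R from 32

In-order: [2, 9, 16, 32, 43, 46, 56, 68]


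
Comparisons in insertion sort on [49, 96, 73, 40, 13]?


Algorithm: insertion sort
Input: [49, 96, 73, 40, 13]
Sorted: [13, 40, 49, 73, 96]

10


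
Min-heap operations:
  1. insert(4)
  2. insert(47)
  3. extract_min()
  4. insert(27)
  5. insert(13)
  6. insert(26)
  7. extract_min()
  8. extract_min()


insert(4) -> [4]
insert(47) -> [4, 47]
extract_min()->4, [47]
insert(27) -> [27, 47]
insert(13) -> [13, 47, 27]
insert(26) -> [13, 26, 27, 47]
extract_min()->13, [26, 47, 27]
extract_min()->26, [27, 47]

Final heap: [27, 47]


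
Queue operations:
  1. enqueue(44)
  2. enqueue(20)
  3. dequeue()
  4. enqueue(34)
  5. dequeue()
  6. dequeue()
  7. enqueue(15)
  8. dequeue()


enqueue(44) -> [44]
enqueue(20) -> [44, 20]
dequeue()->44, [20]
enqueue(34) -> [20, 34]
dequeue()->20, [34]
dequeue()->34, []
enqueue(15) -> [15]
dequeue()->15, []

Final queue: []


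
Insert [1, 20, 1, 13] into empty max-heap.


Insert 1: [1]
Insert 20: [20, 1]
Insert 1: [20, 1, 1]
Insert 13: [20, 13, 1, 1]

Final heap: [20, 13, 1, 1]


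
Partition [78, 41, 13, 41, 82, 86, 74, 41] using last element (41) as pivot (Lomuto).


Pivot: 41
  41 <= 41: swap -> [41, 78, 13, 41, 82, 86, 74, 41]
  13 <= 41: swap -> [41, 13, 78, 41, 82, 86, 74, 41]
  41 <= 41: swap -> [41, 13, 41, 78, 82, 86, 74, 41]
Place pivot at 3: [41, 13, 41, 41, 82, 86, 74, 78]

Partitioned: [41, 13, 41, 41, 82, 86, 74, 78]


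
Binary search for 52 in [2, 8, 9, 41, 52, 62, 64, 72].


Step 1: lo=0, hi=7, mid=3, val=41
Step 2: lo=4, hi=7, mid=5, val=62
Step 3: lo=4, hi=4, mid=4, val=52

Found at index 4


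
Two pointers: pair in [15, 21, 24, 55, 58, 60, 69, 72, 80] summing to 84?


lo=0(15)+hi=8(80)=95
lo=0(15)+hi=7(72)=87
lo=0(15)+hi=6(69)=84

Yes: 15+69=84


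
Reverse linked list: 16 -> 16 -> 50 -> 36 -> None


Step 1: curr=16, set curr.next=prev(None) | reversed so far: 16
Step 2: curr=16, set curr.next=prev(16) | reversed so far: 16 -> 16
Step 3: curr=50, set curr.next=prev(16) | reversed so far: 50 -> 16 -> 16
Step 4: curr=36, set curr.next=prev(50) | reversed so far: 36 -> 50 -> 16 -> 16

36 -> 50 -> 16 -> 16 -> None


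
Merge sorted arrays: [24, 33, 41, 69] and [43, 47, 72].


Take 24 from A
Take 33 from A
Take 41 from A
Take 43 from B
Take 47 from B
Take 69 from A

Merged: [24, 33, 41, 43, 47, 69, 72]


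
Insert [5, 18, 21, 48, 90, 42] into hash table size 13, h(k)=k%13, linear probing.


Insert 5: h=5 -> slot 5
Insert 18: h=5, 1 probes -> slot 6
Insert 21: h=8 -> slot 8
Insert 48: h=9 -> slot 9
Insert 90: h=12 -> slot 12
Insert 42: h=3 -> slot 3

Table: [None, None, None, 42, None, 5, 18, None, 21, 48, None, None, 90]


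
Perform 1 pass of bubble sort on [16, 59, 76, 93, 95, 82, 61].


Initial: [16, 59, 76, 93, 95, 82, 61]
Pass 1: [16, 59, 76, 93, 82, 61, 95] (2 swaps)

After 1 pass: [16, 59, 76, 93, 82, 61, 95]


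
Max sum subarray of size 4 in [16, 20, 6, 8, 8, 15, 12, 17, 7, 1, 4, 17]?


[0:4]: 50
[1:5]: 42
[2:6]: 37
[3:7]: 43
[4:8]: 52
[5:9]: 51
[6:10]: 37
[7:11]: 29
[8:12]: 29

Max: 52 at [4:8]


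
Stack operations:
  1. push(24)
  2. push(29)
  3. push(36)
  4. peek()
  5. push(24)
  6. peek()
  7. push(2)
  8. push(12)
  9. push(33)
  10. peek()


push(24) -> [24]
push(29) -> [24, 29]
push(36) -> [24, 29, 36]
peek()->36
push(24) -> [24, 29, 36, 24]
peek()->24
push(2) -> [24, 29, 36, 24, 2]
push(12) -> [24, 29, 36, 24, 2, 12]
push(33) -> [24, 29, 36, 24, 2, 12, 33]
peek()->33

Final stack: [24, 29, 36, 24, 2, 12, 33]


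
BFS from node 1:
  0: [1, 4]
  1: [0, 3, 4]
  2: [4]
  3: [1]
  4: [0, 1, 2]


Visit 1, enqueue [0, 3, 4]
Visit 0, enqueue []
Visit 3, enqueue []
Visit 4, enqueue [2]
Visit 2, enqueue []

BFS order: [1, 0, 3, 4, 2]


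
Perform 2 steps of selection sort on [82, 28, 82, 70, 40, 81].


Initial: [82, 28, 82, 70, 40, 81]
Step 1: min=28 at 1
  Swap: [28, 82, 82, 70, 40, 81]
Step 2: min=40 at 4
  Swap: [28, 40, 82, 70, 82, 81]

After 2 steps: [28, 40, 82, 70, 82, 81]


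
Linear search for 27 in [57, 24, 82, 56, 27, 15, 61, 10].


i=0: 57!=27
i=1: 24!=27
i=2: 82!=27
i=3: 56!=27
i=4: 27==27 found!

Found at 4, 5 comps


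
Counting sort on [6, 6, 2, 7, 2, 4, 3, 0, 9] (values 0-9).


Input: [6, 6, 2, 7, 2, 4, 3, 0, 9]
Counts: [1, 0, 2, 1, 1, 0, 2, 1, 0, 1]

Sorted: [0, 2, 2, 3, 4, 6, 6, 7, 9]


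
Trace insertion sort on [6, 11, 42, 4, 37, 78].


Initial: [6, 11, 42, 4, 37, 78]
Insert 11: [6, 11, 42, 4, 37, 78]
Insert 42: [6, 11, 42, 4, 37, 78]
Insert 4: [4, 6, 11, 42, 37, 78]
Insert 37: [4, 6, 11, 37, 42, 78]
Insert 78: [4, 6, 11, 37, 42, 78]

Sorted: [4, 6, 11, 37, 42, 78]


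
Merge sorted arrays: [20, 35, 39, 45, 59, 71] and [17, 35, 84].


Take 17 from B
Take 20 from A
Take 35 from A
Take 35 from B
Take 39 from A
Take 45 from A
Take 59 from A
Take 71 from A

Merged: [17, 20, 35, 35, 39, 45, 59, 71, 84]


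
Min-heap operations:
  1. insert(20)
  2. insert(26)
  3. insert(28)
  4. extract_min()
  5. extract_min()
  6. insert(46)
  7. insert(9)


insert(20) -> [20]
insert(26) -> [20, 26]
insert(28) -> [20, 26, 28]
extract_min()->20, [26, 28]
extract_min()->26, [28]
insert(46) -> [28, 46]
insert(9) -> [9, 46, 28]

Final heap: [9, 46, 28]


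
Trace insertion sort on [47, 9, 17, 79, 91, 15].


Initial: [47, 9, 17, 79, 91, 15]
Insert 9: [9, 47, 17, 79, 91, 15]
Insert 17: [9, 17, 47, 79, 91, 15]
Insert 79: [9, 17, 47, 79, 91, 15]
Insert 91: [9, 17, 47, 79, 91, 15]
Insert 15: [9, 15, 17, 47, 79, 91]

Sorted: [9, 15, 17, 47, 79, 91]


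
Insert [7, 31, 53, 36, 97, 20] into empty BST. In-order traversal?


Insert 7: root
Insert 31: R from 7
Insert 53: R from 7 -> R from 31
Insert 36: R from 7 -> R from 31 -> L from 53
Insert 97: R from 7 -> R from 31 -> R from 53
Insert 20: R from 7 -> L from 31

In-order: [7, 20, 31, 36, 53, 97]


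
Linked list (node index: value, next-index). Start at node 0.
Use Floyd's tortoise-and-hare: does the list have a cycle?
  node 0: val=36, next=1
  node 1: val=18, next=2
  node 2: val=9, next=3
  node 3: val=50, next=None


Floyd's tortoise (slow, +1) and hare (fast, +2):
  init: slow=0, fast=0
  step 1: slow=1, fast=2
  step 2: fast 2->3->None, no cycle

Cycle: no


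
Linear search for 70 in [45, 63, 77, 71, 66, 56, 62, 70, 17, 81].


i=0: 45!=70
i=1: 63!=70
i=2: 77!=70
i=3: 71!=70
i=4: 66!=70
i=5: 56!=70
i=6: 62!=70
i=7: 70==70 found!

Found at 7, 8 comps


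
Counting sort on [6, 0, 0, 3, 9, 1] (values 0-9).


Input: [6, 0, 0, 3, 9, 1]
Counts: [2, 1, 0, 1, 0, 0, 1, 0, 0, 1]

Sorted: [0, 0, 1, 3, 6, 9]


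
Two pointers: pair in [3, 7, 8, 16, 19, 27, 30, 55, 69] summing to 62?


lo=0(3)+hi=8(69)=72
lo=0(3)+hi=7(55)=58
lo=1(7)+hi=7(55)=62

Yes: 7+55=62


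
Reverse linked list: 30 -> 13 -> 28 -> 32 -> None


Step 1: curr=30, set curr.next=prev(None) | reversed so far: 30
Step 2: curr=13, set curr.next=prev(30) | reversed so far: 13 -> 30
Step 3: curr=28, set curr.next=prev(13) | reversed so far: 28 -> 13 -> 30
Step 4: curr=32, set curr.next=prev(28) | reversed so far: 32 -> 28 -> 13 -> 30

32 -> 28 -> 13 -> 30 -> None


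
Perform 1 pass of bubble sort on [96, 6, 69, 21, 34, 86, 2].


Initial: [96, 6, 69, 21, 34, 86, 2]
Pass 1: [6, 69, 21, 34, 86, 2, 96] (6 swaps)

After 1 pass: [6, 69, 21, 34, 86, 2, 96]


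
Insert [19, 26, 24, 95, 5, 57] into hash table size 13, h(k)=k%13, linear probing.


Insert 19: h=6 -> slot 6
Insert 26: h=0 -> slot 0
Insert 24: h=11 -> slot 11
Insert 95: h=4 -> slot 4
Insert 5: h=5 -> slot 5
Insert 57: h=5, 2 probes -> slot 7

Table: [26, None, None, None, 95, 5, 19, 57, None, None, None, 24, None]


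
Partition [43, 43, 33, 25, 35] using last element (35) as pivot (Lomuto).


Pivot: 35
  33 <= 35: swap -> [33, 43, 43, 25, 35]
  25 <= 35: swap -> [33, 25, 43, 43, 35]
Place pivot at 2: [33, 25, 35, 43, 43]

Partitioned: [33, 25, 35, 43, 43]


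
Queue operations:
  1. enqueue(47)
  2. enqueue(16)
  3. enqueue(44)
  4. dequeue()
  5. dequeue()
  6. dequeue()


enqueue(47) -> [47]
enqueue(16) -> [47, 16]
enqueue(44) -> [47, 16, 44]
dequeue()->47, [16, 44]
dequeue()->16, [44]
dequeue()->44, []

Final queue: []


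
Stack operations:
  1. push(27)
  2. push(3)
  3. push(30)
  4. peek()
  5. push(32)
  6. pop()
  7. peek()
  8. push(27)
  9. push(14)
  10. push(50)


push(27) -> [27]
push(3) -> [27, 3]
push(30) -> [27, 3, 30]
peek()->30
push(32) -> [27, 3, 30, 32]
pop()->32, [27, 3, 30]
peek()->30
push(27) -> [27, 3, 30, 27]
push(14) -> [27, 3, 30, 27, 14]
push(50) -> [27, 3, 30, 27, 14, 50]

Final stack: [27, 3, 30, 27, 14, 50]


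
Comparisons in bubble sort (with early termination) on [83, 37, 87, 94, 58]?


Algorithm: bubble sort (with early termination)
Input: [83, 37, 87, 94, 58]
Sorted: [37, 58, 83, 87, 94]

10


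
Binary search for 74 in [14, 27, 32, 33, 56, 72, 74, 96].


Step 1: lo=0, hi=7, mid=3, val=33
Step 2: lo=4, hi=7, mid=5, val=72
Step 3: lo=6, hi=7, mid=6, val=74

Found at index 6


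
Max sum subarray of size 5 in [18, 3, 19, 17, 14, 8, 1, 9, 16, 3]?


[0:5]: 71
[1:6]: 61
[2:7]: 59
[3:8]: 49
[4:9]: 48
[5:10]: 37

Max: 71 at [0:5]


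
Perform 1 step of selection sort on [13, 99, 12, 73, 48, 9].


Initial: [13, 99, 12, 73, 48, 9]
Step 1: min=9 at 5
  Swap: [9, 99, 12, 73, 48, 13]

After 1 step: [9, 99, 12, 73, 48, 13]


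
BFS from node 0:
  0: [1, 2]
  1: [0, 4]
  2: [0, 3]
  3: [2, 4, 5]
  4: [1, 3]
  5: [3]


Visit 0, enqueue [1, 2]
Visit 1, enqueue [4]
Visit 2, enqueue [3]
Visit 4, enqueue []
Visit 3, enqueue [5]
Visit 5, enqueue []

BFS order: [0, 1, 2, 4, 3, 5]


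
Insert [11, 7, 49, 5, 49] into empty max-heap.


Insert 11: [11]
Insert 7: [11, 7]
Insert 49: [49, 7, 11]
Insert 5: [49, 7, 11, 5]
Insert 49: [49, 49, 11, 5, 7]

Final heap: [49, 49, 11, 5, 7]


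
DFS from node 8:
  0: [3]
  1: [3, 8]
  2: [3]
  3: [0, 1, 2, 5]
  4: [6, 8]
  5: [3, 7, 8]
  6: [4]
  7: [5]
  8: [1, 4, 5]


Visit 8, push [5, 4, 1]
Visit 1, push [3]
Visit 3, push [5, 2, 0]
Visit 0, push []
Visit 2, push []
Visit 5, push [7]
Visit 7, push []
Visit 4, push [6]
Visit 6, push []

DFS order: [8, 1, 3, 0, 2, 5, 7, 4, 6]


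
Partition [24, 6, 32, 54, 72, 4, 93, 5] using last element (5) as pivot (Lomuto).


Pivot: 5
  4 <= 5: swap -> [4, 6, 32, 54, 72, 24, 93, 5]
Place pivot at 1: [4, 5, 32, 54, 72, 24, 93, 6]

Partitioned: [4, 5, 32, 54, 72, 24, 93, 6]


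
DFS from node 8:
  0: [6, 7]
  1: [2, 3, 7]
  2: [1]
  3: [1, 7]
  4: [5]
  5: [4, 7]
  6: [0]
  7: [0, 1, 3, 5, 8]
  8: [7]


Visit 8, push [7]
Visit 7, push [5, 3, 1, 0]
Visit 0, push [6]
Visit 6, push []
Visit 1, push [3, 2]
Visit 2, push []
Visit 3, push []
Visit 5, push [4]
Visit 4, push []

DFS order: [8, 7, 0, 6, 1, 2, 3, 5, 4]


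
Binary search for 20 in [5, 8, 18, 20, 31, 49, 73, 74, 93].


Step 1: lo=0, hi=8, mid=4, val=31
Step 2: lo=0, hi=3, mid=1, val=8
Step 3: lo=2, hi=3, mid=2, val=18
Step 4: lo=3, hi=3, mid=3, val=20

Found at index 3
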